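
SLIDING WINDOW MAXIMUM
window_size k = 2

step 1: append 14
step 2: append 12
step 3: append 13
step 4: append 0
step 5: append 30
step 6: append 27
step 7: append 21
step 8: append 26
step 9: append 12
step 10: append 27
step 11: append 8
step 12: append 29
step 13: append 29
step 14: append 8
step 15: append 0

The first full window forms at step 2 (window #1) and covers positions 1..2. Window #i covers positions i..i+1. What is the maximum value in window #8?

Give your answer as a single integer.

step 1: append 14 -> window=[14] (not full yet)
step 2: append 12 -> window=[14, 12] -> max=14
step 3: append 13 -> window=[12, 13] -> max=13
step 4: append 0 -> window=[13, 0] -> max=13
step 5: append 30 -> window=[0, 30] -> max=30
step 6: append 27 -> window=[30, 27] -> max=30
step 7: append 21 -> window=[27, 21] -> max=27
step 8: append 26 -> window=[21, 26] -> max=26
step 9: append 12 -> window=[26, 12] -> max=26
Window #8 max = 26

Answer: 26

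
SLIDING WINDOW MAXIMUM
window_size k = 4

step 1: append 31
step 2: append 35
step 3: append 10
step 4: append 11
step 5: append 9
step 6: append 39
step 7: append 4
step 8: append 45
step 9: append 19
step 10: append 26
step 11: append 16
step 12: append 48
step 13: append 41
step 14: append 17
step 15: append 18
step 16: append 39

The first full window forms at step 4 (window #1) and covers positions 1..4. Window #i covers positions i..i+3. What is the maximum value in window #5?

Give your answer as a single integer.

Answer: 45

Derivation:
step 1: append 31 -> window=[31] (not full yet)
step 2: append 35 -> window=[31, 35] (not full yet)
step 3: append 10 -> window=[31, 35, 10] (not full yet)
step 4: append 11 -> window=[31, 35, 10, 11] -> max=35
step 5: append 9 -> window=[35, 10, 11, 9] -> max=35
step 6: append 39 -> window=[10, 11, 9, 39] -> max=39
step 7: append 4 -> window=[11, 9, 39, 4] -> max=39
step 8: append 45 -> window=[9, 39, 4, 45] -> max=45
Window #5 max = 45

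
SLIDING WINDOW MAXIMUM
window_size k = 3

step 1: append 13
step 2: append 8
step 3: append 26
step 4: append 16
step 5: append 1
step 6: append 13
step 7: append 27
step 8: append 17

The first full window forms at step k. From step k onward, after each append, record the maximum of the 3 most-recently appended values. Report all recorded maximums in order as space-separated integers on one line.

step 1: append 13 -> window=[13] (not full yet)
step 2: append 8 -> window=[13, 8] (not full yet)
step 3: append 26 -> window=[13, 8, 26] -> max=26
step 4: append 16 -> window=[8, 26, 16] -> max=26
step 5: append 1 -> window=[26, 16, 1] -> max=26
step 6: append 13 -> window=[16, 1, 13] -> max=16
step 7: append 27 -> window=[1, 13, 27] -> max=27
step 8: append 17 -> window=[13, 27, 17] -> max=27

Answer: 26 26 26 16 27 27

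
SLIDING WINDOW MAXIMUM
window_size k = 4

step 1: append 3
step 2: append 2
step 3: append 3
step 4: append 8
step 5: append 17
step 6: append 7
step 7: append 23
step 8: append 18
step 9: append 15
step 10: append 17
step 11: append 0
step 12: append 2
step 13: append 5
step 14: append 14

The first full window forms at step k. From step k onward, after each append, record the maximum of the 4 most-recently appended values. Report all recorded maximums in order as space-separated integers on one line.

step 1: append 3 -> window=[3] (not full yet)
step 2: append 2 -> window=[3, 2] (not full yet)
step 3: append 3 -> window=[3, 2, 3] (not full yet)
step 4: append 8 -> window=[3, 2, 3, 8] -> max=8
step 5: append 17 -> window=[2, 3, 8, 17] -> max=17
step 6: append 7 -> window=[3, 8, 17, 7] -> max=17
step 7: append 23 -> window=[8, 17, 7, 23] -> max=23
step 8: append 18 -> window=[17, 7, 23, 18] -> max=23
step 9: append 15 -> window=[7, 23, 18, 15] -> max=23
step 10: append 17 -> window=[23, 18, 15, 17] -> max=23
step 11: append 0 -> window=[18, 15, 17, 0] -> max=18
step 12: append 2 -> window=[15, 17, 0, 2] -> max=17
step 13: append 5 -> window=[17, 0, 2, 5] -> max=17
step 14: append 14 -> window=[0, 2, 5, 14] -> max=14

Answer: 8 17 17 23 23 23 23 18 17 17 14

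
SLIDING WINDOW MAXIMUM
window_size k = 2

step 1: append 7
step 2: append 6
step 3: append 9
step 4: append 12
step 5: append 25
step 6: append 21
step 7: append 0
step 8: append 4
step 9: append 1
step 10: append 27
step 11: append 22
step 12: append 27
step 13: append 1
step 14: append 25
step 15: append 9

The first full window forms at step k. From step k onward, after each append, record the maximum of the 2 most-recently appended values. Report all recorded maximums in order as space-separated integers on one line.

step 1: append 7 -> window=[7] (not full yet)
step 2: append 6 -> window=[7, 6] -> max=7
step 3: append 9 -> window=[6, 9] -> max=9
step 4: append 12 -> window=[9, 12] -> max=12
step 5: append 25 -> window=[12, 25] -> max=25
step 6: append 21 -> window=[25, 21] -> max=25
step 7: append 0 -> window=[21, 0] -> max=21
step 8: append 4 -> window=[0, 4] -> max=4
step 9: append 1 -> window=[4, 1] -> max=4
step 10: append 27 -> window=[1, 27] -> max=27
step 11: append 22 -> window=[27, 22] -> max=27
step 12: append 27 -> window=[22, 27] -> max=27
step 13: append 1 -> window=[27, 1] -> max=27
step 14: append 25 -> window=[1, 25] -> max=25
step 15: append 9 -> window=[25, 9] -> max=25

Answer: 7 9 12 25 25 21 4 4 27 27 27 27 25 25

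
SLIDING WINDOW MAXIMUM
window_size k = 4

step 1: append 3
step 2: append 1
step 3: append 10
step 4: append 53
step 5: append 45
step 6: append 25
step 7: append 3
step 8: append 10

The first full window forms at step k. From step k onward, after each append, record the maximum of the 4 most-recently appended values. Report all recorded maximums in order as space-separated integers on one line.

Answer: 53 53 53 53 45

Derivation:
step 1: append 3 -> window=[3] (not full yet)
step 2: append 1 -> window=[3, 1] (not full yet)
step 3: append 10 -> window=[3, 1, 10] (not full yet)
step 4: append 53 -> window=[3, 1, 10, 53] -> max=53
step 5: append 45 -> window=[1, 10, 53, 45] -> max=53
step 6: append 25 -> window=[10, 53, 45, 25] -> max=53
step 7: append 3 -> window=[53, 45, 25, 3] -> max=53
step 8: append 10 -> window=[45, 25, 3, 10] -> max=45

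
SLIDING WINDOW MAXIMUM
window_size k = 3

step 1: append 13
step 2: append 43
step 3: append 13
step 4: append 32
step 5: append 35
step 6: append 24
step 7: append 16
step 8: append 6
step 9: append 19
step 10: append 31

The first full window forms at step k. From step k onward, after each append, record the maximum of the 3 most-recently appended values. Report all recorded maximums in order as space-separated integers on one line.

step 1: append 13 -> window=[13] (not full yet)
step 2: append 43 -> window=[13, 43] (not full yet)
step 3: append 13 -> window=[13, 43, 13] -> max=43
step 4: append 32 -> window=[43, 13, 32] -> max=43
step 5: append 35 -> window=[13, 32, 35] -> max=35
step 6: append 24 -> window=[32, 35, 24] -> max=35
step 7: append 16 -> window=[35, 24, 16] -> max=35
step 8: append 6 -> window=[24, 16, 6] -> max=24
step 9: append 19 -> window=[16, 6, 19] -> max=19
step 10: append 31 -> window=[6, 19, 31] -> max=31

Answer: 43 43 35 35 35 24 19 31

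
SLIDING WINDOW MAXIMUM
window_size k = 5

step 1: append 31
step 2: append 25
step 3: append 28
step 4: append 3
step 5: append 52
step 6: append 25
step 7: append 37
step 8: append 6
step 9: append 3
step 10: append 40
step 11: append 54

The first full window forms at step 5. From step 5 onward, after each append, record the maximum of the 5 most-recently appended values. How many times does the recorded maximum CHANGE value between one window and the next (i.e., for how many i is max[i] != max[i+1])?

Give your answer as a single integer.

step 1: append 31 -> window=[31] (not full yet)
step 2: append 25 -> window=[31, 25] (not full yet)
step 3: append 28 -> window=[31, 25, 28] (not full yet)
step 4: append 3 -> window=[31, 25, 28, 3] (not full yet)
step 5: append 52 -> window=[31, 25, 28, 3, 52] -> max=52
step 6: append 25 -> window=[25, 28, 3, 52, 25] -> max=52
step 7: append 37 -> window=[28, 3, 52, 25, 37] -> max=52
step 8: append 6 -> window=[3, 52, 25, 37, 6] -> max=52
step 9: append 3 -> window=[52, 25, 37, 6, 3] -> max=52
step 10: append 40 -> window=[25, 37, 6, 3, 40] -> max=40
step 11: append 54 -> window=[37, 6, 3, 40, 54] -> max=54
Recorded maximums: 52 52 52 52 52 40 54
Changes between consecutive maximums: 2

Answer: 2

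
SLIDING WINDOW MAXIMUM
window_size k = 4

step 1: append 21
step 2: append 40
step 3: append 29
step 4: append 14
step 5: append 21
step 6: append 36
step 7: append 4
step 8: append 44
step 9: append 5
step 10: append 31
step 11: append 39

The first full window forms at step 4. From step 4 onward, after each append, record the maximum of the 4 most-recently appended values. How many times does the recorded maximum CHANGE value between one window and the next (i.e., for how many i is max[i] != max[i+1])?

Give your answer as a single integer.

Answer: 2

Derivation:
step 1: append 21 -> window=[21] (not full yet)
step 2: append 40 -> window=[21, 40] (not full yet)
step 3: append 29 -> window=[21, 40, 29] (not full yet)
step 4: append 14 -> window=[21, 40, 29, 14] -> max=40
step 5: append 21 -> window=[40, 29, 14, 21] -> max=40
step 6: append 36 -> window=[29, 14, 21, 36] -> max=36
step 7: append 4 -> window=[14, 21, 36, 4] -> max=36
step 8: append 44 -> window=[21, 36, 4, 44] -> max=44
step 9: append 5 -> window=[36, 4, 44, 5] -> max=44
step 10: append 31 -> window=[4, 44, 5, 31] -> max=44
step 11: append 39 -> window=[44, 5, 31, 39] -> max=44
Recorded maximums: 40 40 36 36 44 44 44 44
Changes between consecutive maximums: 2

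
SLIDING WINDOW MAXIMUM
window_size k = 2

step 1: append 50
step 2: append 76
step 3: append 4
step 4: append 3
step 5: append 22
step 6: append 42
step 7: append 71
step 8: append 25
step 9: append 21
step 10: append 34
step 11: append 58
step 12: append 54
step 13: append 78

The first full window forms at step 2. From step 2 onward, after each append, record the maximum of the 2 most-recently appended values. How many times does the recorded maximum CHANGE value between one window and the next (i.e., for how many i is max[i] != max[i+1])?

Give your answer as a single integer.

Answer: 8

Derivation:
step 1: append 50 -> window=[50] (not full yet)
step 2: append 76 -> window=[50, 76] -> max=76
step 3: append 4 -> window=[76, 4] -> max=76
step 4: append 3 -> window=[4, 3] -> max=4
step 5: append 22 -> window=[3, 22] -> max=22
step 6: append 42 -> window=[22, 42] -> max=42
step 7: append 71 -> window=[42, 71] -> max=71
step 8: append 25 -> window=[71, 25] -> max=71
step 9: append 21 -> window=[25, 21] -> max=25
step 10: append 34 -> window=[21, 34] -> max=34
step 11: append 58 -> window=[34, 58] -> max=58
step 12: append 54 -> window=[58, 54] -> max=58
step 13: append 78 -> window=[54, 78] -> max=78
Recorded maximums: 76 76 4 22 42 71 71 25 34 58 58 78
Changes between consecutive maximums: 8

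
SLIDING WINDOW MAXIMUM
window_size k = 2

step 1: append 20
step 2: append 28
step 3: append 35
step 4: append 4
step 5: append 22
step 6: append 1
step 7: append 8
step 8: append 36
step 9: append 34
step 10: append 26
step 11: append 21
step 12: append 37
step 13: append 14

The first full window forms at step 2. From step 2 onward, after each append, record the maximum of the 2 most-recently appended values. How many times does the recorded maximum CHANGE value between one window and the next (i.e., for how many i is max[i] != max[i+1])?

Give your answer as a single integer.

Answer: 7

Derivation:
step 1: append 20 -> window=[20] (not full yet)
step 2: append 28 -> window=[20, 28] -> max=28
step 3: append 35 -> window=[28, 35] -> max=35
step 4: append 4 -> window=[35, 4] -> max=35
step 5: append 22 -> window=[4, 22] -> max=22
step 6: append 1 -> window=[22, 1] -> max=22
step 7: append 8 -> window=[1, 8] -> max=8
step 8: append 36 -> window=[8, 36] -> max=36
step 9: append 34 -> window=[36, 34] -> max=36
step 10: append 26 -> window=[34, 26] -> max=34
step 11: append 21 -> window=[26, 21] -> max=26
step 12: append 37 -> window=[21, 37] -> max=37
step 13: append 14 -> window=[37, 14] -> max=37
Recorded maximums: 28 35 35 22 22 8 36 36 34 26 37 37
Changes between consecutive maximums: 7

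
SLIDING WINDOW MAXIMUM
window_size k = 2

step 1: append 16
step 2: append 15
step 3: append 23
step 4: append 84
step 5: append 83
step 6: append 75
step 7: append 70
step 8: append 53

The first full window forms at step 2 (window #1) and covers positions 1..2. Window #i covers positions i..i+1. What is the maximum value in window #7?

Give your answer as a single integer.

Answer: 70

Derivation:
step 1: append 16 -> window=[16] (not full yet)
step 2: append 15 -> window=[16, 15] -> max=16
step 3: append 23 -> window=[15, 23] -> max=23
step 4: append 84 -> window=[23, 84] -> max=84
step 5: append 83 -> window=[84, 83] -> max=84
step 6: append 75 -> window=[83, 75] -> max=83
step 7: append 70 -> window=[75, 70] -> max=75
step 8: append 53 -> window=[70, 53] -> max=70
Window #7 max = 70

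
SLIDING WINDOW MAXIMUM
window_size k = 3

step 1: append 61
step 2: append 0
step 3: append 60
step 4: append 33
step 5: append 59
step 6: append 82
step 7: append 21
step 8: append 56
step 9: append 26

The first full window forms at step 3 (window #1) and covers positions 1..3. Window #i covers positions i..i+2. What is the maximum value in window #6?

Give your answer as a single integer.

Answer: 82

Derivation:
step 1: append 61 -> window=[61] (not full yet)
step 2: append 0 -> window=[61, 0] (not full yet)
step 3: append 60 -> window=[61, 0, 60] -> max=61
step 4: append 33 -> window=[0, 60, 33] -> max=60
step 5: append 59 -> window=[60, 33, 59] -> max=60
step 6: append 82 -> window=[33, 59, 82] -> max=82
step 7: append 21 -> window=[59, 82, 21] -> max=82
step 8: append 56 -> window=[82, 21, 56] -> max=82
Window #6 max = 82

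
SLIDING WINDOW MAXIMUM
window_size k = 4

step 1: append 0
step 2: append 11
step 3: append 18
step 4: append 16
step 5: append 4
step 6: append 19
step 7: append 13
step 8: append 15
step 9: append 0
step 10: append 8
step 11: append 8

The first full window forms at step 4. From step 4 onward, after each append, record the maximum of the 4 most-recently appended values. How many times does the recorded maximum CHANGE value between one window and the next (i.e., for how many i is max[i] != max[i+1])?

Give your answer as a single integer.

step 1: append 0 -> window=[0] (not full yet)
step 2: append 11 -> window=[0, 11] (not full yet)
step 3: append 18 -> window=[0, 11, 18] (not full yet)
step 4: append 16 -> window=[0, 11, 18, 16] -> max=18
step 5: append 4 -> window=[11, 18, 16, 4] -> max=18
step 6: append 19 -> window=[18, 16, 4, 19] -> max=19
step 7: append 13 -> window=[16, 4, 19, 13] -> max=19
step 8: append 15 -> window=[4, 19, 13, 15] -> max=19
step 9: append 0 -> window=[19, 13, 15, 0] -> max=19
step 10: append 8 -> window=[13, 15, 0, 8] -> max=15
step 11: append 8 -> window=[15, 0, 8, 8] -> max=15
Recorded maximums: 18 18 19 19 19 19 15 15
Changes between consecutive maximums: 2

Answer: 2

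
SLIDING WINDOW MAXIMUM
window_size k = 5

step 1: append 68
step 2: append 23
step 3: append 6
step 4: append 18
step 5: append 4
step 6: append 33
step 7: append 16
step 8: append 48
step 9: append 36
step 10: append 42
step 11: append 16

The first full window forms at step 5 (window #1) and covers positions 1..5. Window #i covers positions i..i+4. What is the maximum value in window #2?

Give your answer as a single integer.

step 1: append 68 -> window=[68] (not full yet)
step 2: append 23 -> window=[68, 23] (not full yet)
step 3: append 6 -> window=[68, 23, 6] (not full yet)
step 4: append 18 -> window=[68, 23, 6, 18] (not full yet)
step 5: append 4 -> window=[68, 23, 6, 18, 4] -> max=68
step 6: append 33 -> window=[23, 6, 18, 4, 33] -> max=33
Window #2 max = 33

Answer: 33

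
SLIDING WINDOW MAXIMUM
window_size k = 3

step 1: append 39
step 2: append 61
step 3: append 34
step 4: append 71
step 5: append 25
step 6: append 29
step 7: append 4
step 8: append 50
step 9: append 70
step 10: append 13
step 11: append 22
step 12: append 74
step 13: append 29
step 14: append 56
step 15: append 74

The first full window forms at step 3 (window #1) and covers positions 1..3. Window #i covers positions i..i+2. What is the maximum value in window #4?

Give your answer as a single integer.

step 1: append 39 -> window=[39] (not full yet)
step 2: append 61 -> window=[39, 61] (not full yet)
step 3: append 34 -> window=[39, 61, 34] -> max=61
step 4: append 71 -> window=[61, 34, 71] -> max=71
step 5: append 25 -> window=[34, 71, 25] -> max=71
step 6: append 29 -> window=[71, 25, 29] -> max=71
Window #4 max = 71

Answer: 71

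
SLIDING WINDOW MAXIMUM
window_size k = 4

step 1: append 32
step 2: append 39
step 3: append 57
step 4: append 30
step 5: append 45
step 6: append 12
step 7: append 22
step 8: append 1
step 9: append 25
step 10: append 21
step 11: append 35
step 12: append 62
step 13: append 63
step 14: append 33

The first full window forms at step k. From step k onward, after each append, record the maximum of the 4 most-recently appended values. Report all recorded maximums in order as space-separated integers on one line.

step 1: append 32 -> window=[32] (not full yet)
step 2: append 39 -> window=[32, 39] (not full yet)
step 3: append 57 -> window=[32, 39, 57] (not full yet)
step 4: append 30 -> window=[32, 39, 57, 30] -> max=57
step 5: append 45 -> window=[39, 57, 30, 45] -> max=57
step 6: append 12 -> window=[57, 30, 45, 12] -> max=57
step 7: append 22 -> window=[30, 45, 12, 22] -> max=45
step 8: append 1 -> window=[45, 12, 22, 1] -> max=45
step 9: append 25 -> window=[12, 22, 1, 25] -> max=25
step 10: append 21 -> window=[22, 1, 25, 21] -> max=25
step 11: append 35 -> window=[1, 25, 21, 35] -> max=35
step 12: append 62 -> window=[25, 21, 35, 62] -> max=62
step 13: append 63 -> window=[21, 35, 62, 63] -> max=63
step 14: append 33 -> window=[35, 62, 63, 33] -> max=63

Answer: 57 57 57 45 45 25 25 35 62 63 63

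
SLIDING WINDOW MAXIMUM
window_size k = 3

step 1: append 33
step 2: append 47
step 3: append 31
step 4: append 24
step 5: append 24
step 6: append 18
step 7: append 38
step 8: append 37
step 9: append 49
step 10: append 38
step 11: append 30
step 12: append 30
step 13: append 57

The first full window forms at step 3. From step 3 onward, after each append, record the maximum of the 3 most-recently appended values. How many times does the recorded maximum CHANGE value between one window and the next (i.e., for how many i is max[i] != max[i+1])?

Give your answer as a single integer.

Answer: 6

Derivation:
step 1: append 33 -> window=[33] (not full yet)
step 2: append 47 -> window=[33, 47] (not full yet)
step 3: append 31 -> window=[33, 47, 31] -> max=47
step 4: append 24 -> window=[47, 31, 24] -> max=47
step 5: append 24 -> window=[31, 24, 24] -> max=31
step 6: append 18 -> window=[24, 24, 18] -> max=24
step 7: append 38 -> window=[24, 18, 38] -> max=38
step 8: append 37 -> window=[18, 38, 37] -> max=38
step 9: append 49 -> window=[38, 37, 49] -> max=49
step 10: append 38 -> window=[37, 49, 38] -> max=49
step 11: append 30 -> window=[49, 38, 30] -> max=49
step 12: append 30 -> window=[38, 30, 30] -> max=38
step 13: append 57 -> window=[30, 30, 57] -> max=57
Recorded maximums: 47 47 31 24 38 38 49 49 49 38 57
Changes between consecutive maximums: 6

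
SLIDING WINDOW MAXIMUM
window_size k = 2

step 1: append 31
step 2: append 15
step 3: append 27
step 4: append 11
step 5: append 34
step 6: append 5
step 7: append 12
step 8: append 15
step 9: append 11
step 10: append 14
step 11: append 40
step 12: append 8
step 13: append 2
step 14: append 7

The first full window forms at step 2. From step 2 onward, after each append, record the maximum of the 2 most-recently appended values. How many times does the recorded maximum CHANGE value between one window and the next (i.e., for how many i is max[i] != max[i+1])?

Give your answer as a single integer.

Answer: 8

Derivation:
step 1: append 31 -> window=[31] (not full yet)
step 2: append 15 -> window=[31, 15] -> max=31
step 3: append 27 -> window=[15, 27] -> max=27
step 4: append 11 -> window=[27, 11] -> max=27
step 5: append 34 -> window=[11, 34] -> max=34
step 6: append 5 -> window=[34, 5] -> max=34
step 7: append 12 -> window=[5, 12] -> max=12
step 8: append 15 -> window=[12, 15] -> max=15
step 9: append 11 -> window=[15, 11] -> max=15
step 10: append 14 -> window=[11, 14] -> max=14
step 11: append 40 -> window=[14, 40] -> max=40
step 12: append 8 -> window=[40, 8] -> max=40
step 13: append 2 -> window=[8, 2] -> max=8
step 14: append 7 -> window=[2, 7] -> max=7
Recorded maximums: 31 27 27 34 34 12 15 15 14 40 40 8 7
Changes between consecutive maximums: 8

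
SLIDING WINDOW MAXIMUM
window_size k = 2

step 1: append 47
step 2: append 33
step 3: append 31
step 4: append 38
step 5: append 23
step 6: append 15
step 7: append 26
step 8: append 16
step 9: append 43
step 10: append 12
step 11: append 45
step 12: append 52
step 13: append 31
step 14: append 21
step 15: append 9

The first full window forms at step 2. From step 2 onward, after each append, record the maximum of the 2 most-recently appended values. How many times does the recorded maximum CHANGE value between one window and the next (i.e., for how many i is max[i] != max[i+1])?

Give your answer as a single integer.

Answer: 9

Derivation:
step 1: append 47 -> window=[47] (not full yet)
step 2: append 33 -> window=[47, 33] -> max=47
step 3: append 31 -> window=[33, 31] -> max=33
step 4: append 38 -> window=[31, 38] -> max=38
step 5: append 23 -> window=[38, 23] -> max=38
step 6: append 15 -> window=[23, 15] -> max=23
step 7: append 26 -> window=[15, 26] -> max=26
step 8: append 16 -> window=[26, 16] -> max=26
step 9: append 43 -> window=[16, 43] -> max=43
step 10: append 12 -> window=[43, 12] -> max=43
step 11: append 45 -> window=[12, 45] -> max=45
step 12: append 52 -> window=[45, 52] -> max=52
step 13: append 31 -> window=[52, 31] -> max=52
step 14: append 21 -> window=[31, 21] -> max=31
step 15: append 9 -> window=[21, 9] -> max=21
Recorded maximums: 47 33 38 38 23 26 26 43 43 45 52 52 31 21
Changes between consecutive maximums: 9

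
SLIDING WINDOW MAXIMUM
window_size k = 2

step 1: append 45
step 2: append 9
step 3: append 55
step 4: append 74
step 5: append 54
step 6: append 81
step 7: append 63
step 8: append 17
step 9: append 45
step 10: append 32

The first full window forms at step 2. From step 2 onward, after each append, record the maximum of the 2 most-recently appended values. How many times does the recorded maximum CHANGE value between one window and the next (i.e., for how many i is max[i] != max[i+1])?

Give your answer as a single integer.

Answer: 5

Derivation:
step 1: append 45 -> window=[45] (not full yet)
step 2: append 9 -> window=[45, 9] -> max=45
step 3: append 55 -> window=[9, 55] -> max=55
step 4: append 74 -> window=[55, 74] -> max=74
step 5: append 54 -> window=[74, 54] -> max=74
step 6: append 81 -> window=[54, 81] -> max=81
step 7: append 63 -> window=[81, 63] -> max=81
step 8: append 17 -> window=[63, 17] -> max=63
step 9: append 45 -> window=[17, 45] -> max=45
step 10: append 32 -> window=[45, 32] -> max=45
Recorded maximums: 45 55 74 74 81 81 63 45 45
Changes between consecutive maximums: 5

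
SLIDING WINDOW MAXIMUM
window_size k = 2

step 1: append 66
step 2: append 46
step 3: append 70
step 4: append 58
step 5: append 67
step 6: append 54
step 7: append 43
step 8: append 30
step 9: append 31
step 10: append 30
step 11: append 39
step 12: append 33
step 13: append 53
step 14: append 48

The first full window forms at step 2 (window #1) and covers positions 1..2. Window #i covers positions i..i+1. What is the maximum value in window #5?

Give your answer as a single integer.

Answer: 67

Derivation:
step 1: append 66 -> window=[66] (not full yet)
step 2: append 46 -> window=[66, 46] -> max=66
step 3: append 70 -> window=[46, 70] -> max=70
step 4: append 58 -> window=[70, 58] -> max=70
step 5: append 67 -> window=[58, 67] -> max=67
step 6: append 54 -> window=[67, 54] -> max=67
Window #5 max = 67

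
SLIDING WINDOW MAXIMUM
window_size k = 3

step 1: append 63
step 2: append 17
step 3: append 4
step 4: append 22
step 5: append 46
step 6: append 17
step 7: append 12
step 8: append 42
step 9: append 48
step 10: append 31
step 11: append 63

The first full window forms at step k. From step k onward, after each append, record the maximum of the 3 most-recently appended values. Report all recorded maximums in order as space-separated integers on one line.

step 1: append 63 -> window=[63] (not full yet)
step 2: append 17 -> window=[63, 17] (not full yet)
step 3: append 4 -> window=[63, 17, 4] -> max=63
step 4: append 22 -> window=[17, 4, 22] -> max=22
step 5: append 46 -> window=[4, 22, 46] -> max=46
step 6: append 17 -> window=[22, 46, 17] -> max=46
step 7: append 12 -> window=[46, 17, 12] -> max=46
step 8: append 42 -> window=[17, 12, 42] -> max=42
step 9: append 48 -> window=[12, 42, 48] -> max=48
step 10: append 31 -> window=[42, 48, 31] -> max=48
step 11: append 63 -> window=[48, 31, 63] -> max=63

Answer: 63 22 46 46 46 42 48 48 63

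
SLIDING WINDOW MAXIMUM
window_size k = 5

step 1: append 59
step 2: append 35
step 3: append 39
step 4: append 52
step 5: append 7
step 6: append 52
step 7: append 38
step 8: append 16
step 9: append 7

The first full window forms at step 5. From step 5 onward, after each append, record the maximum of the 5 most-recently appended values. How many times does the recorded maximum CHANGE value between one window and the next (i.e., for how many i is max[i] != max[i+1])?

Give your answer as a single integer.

step 1: append 59 -> window=[59] (not full yet)
step 2: append 35 -> window=[59, 35] (not full yet)
step 3: append 39 -> window=[59, 35, 39] (not full yet)
step 4: append 52 -> window=[59, 35, 39, 52] (not full yet)
step 5: append 7 -> window=[59, 35, 39, 52, 7] -> max=59
step 6: append 52 -> window=[35, 39, 52, 7, 52] -> max=52
step 7: append 38 -> window=[39, 52, 7, 52, 38] -> max=52
step 8: append 16 -> window=[52, 7, 52, 38, 16] -> max=52
step 9: append 7 -> window=[7, 52, 38, 16, 7] -> max=52
Recorded maximums: 59 52 52 52 52
Changes between consecutive maximums: 1

Answer: 1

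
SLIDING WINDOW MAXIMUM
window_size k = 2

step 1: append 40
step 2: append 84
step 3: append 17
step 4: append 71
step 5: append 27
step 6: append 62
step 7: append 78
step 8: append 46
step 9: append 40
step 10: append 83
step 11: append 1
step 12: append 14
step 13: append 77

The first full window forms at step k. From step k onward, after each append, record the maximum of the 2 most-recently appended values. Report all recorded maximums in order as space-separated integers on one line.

step 1: append 40 -> window=[40] (not full yet)
step 2: append 84 -> window=[40, 84] -> max=84
step 3: append 17 -> window=[84, 17] -> max=84
step 4: append 71 -> window=[17, 71] -> max=71
step 5: append 27 -> window=[71, 27] -> max=71
step 6: append 62 -> window=[27, 62] -> max=62
step 7: append 78 -> window=[62, 78] -> max=78
step 8: append 46 -> window=[78, 46] -> max=78
step 9: append 40 -> window=[46, 40] -> max=46
step 10: append 83 -> window=[40, 83] -> max=83
step 11: append 1 -> window=[83, 1] -> max=83
step 12: append 14 -> window=[1, 14] -> max=14
step 13: append 77 -> window=[14, 77] -> max=77

Answer: 84 84 71 71 62 78 78 46 83 83 14 77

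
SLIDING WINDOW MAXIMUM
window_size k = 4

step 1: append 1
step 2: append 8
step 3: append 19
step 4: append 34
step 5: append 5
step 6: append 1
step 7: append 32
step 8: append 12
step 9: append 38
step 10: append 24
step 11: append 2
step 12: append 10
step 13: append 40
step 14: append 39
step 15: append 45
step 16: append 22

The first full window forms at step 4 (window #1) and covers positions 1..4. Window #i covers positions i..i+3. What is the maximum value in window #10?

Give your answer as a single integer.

Answer: 40

Derivation:
step 1: append 1 -> window=[1] (not full yet)
step 2: append 8 -> window=[1, 8] (not full yet)
step 3: append 19 -> window=[1, 8, 19] (not full yet)
step 4: append 34 -> window=[1, 8, 19, 34] -> max=34
step 5: append 5 -> window=[8, 19, 34, 5] -> max=34
step 6: append 1 -> window=[19, 34, 5, 1] -> max=34
step 7: append 32 -> window=[34, 5, 1, 32] -> max=34
step 8: append 12 -> window=[5, 1, 32, 12] -> max=32
step 9: append 38 -> window=[1, 32, 12, 38] -> max=38
step 10: append 24 -> window=[32, 12, 38, 24] -> max=38
step 11: append 2 -> window=[12, 38, 24, 2] -> max=38
step 12: append 10 -> window=[38, 24, 2, 10] -> max=38
step 13: append 40 -> window=[24, 2, 10, 40] -> max=40
Window #10 max = 40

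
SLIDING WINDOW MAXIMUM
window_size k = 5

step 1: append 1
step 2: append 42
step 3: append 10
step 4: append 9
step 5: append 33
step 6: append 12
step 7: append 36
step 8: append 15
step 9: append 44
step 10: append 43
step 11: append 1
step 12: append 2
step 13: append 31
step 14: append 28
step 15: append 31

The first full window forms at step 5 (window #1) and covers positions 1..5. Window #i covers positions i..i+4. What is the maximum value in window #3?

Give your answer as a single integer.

Answer: 36

Derivation:
step 1: append 1 -> window=[1] (not full yet)
step 2: append 42 -> window=[1, 42] (not full yet)
step 3: append 10 -> window=[1, 42, 10] (not full yet)
step 4: append 9 -> window=[1, 42, 10, 9] (not full yet)
step 5: append 33 -> window=[1, 42, 10, 9, 33] -> max=42
step 6: append 12 -> window=[42, 10, 9, 33, 12] -> max=42
step 7: append 36 -> window=[10, 9, 33, 12, 36] -> max=36
Window #3 max = 36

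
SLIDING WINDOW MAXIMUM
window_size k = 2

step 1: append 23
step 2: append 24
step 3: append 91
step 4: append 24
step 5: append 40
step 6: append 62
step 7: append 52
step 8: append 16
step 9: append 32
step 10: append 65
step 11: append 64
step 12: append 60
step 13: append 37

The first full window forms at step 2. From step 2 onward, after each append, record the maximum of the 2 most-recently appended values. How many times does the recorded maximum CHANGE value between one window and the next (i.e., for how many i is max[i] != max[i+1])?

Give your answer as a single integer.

Answer: 8

Derivation:
step 1: append 23 -> window=[23] (not full yet)
step 2: append 24 -> window=[23, 24] -> max=24
step 3: append 91 -> window=[24, 91] -> max=91
step 4: append 24 -> window=[91, 24] -> max=91
step 5: append 40 -> window=[24, 40] -> max=40
step 6: append 62 -> window=[40, 62] -> max=62
step 7: append 52 -> window=[62, 52] -> max=62
step 8: append 16 -> window=[52, 16] -> max=52
step 9: append 32 -> window=[16, 32] -> max=32
step 10: append 65 -> window=[32, 65] -> max=65
step 11: append 64 -> window=[65, 64] -> max=65
step 12: append 60 -> window=[64, 60] -> max=64
step 13: append 37 -> window=[60, 37] -> max=60
Recorded maximums: 24 91 91 40 62 62 52 32 65 65 64 60
Changes between consecutive maximums: 8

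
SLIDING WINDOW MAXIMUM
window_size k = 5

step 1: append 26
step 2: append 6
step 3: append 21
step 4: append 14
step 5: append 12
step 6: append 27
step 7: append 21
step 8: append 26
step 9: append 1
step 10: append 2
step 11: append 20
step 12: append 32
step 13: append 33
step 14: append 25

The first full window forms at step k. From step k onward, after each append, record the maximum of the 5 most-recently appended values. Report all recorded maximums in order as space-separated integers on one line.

Answer: 26 27 27 27 27 27 26 32 33 33

Derivation:
step 1: append 26 -> window=[26] (not full yet)
step 2: append 6 -> window=[26, 6] (not full yet)
step 3: append 21 -> window=[26, 6, 21] (not full yet)
step 4: append 14 -> window=[26, 6, 21, 14] (not full yet)
step 5: append 12 -> window=[26, 6, 21, 14, 12] -> max=26
step 6: append 27 -> window=[6, 21, 14, 12, 27] -> max=27
step 7: append 21 -> window=[21, 14, 12, 27, 21] -> max=27
step 8: append 26 -> window=[14, 12, 27, 21, 26] -> max=27
step 9: append 1 -> window=[12, 27, 21, 26, 1] -> max=27
step 10: append 2 -> window=[27, 21, 26, 1, 2] -> max=27
step 11: append 20 -> window=[21, 26, 1, 2, 20] -> max=26
step 12: append 32 -> window=[26, 1, 2, 20, 32] -> max=32
step 13: append 33 -> window=[1, 2, 20, 32, 33] -> max=33
step 14: append 25 -> window=[2, 20, 32, 33, 25] -> max=33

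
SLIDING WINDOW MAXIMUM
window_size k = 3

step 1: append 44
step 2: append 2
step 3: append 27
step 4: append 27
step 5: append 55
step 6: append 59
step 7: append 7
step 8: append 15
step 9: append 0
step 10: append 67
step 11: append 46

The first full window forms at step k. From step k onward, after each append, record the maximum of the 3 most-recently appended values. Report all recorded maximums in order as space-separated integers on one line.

Answer: 44 27 55 59 59 59 15 67 67

Derivation:
step 1: append 44 -> window=[44] (not full yet)
step 2: append 2 -> window=[44, 2] (not full yet)
step 3: append 27 -> window=[44, 2, 27] -> max=44
step 4: append 27 -> window=[2, 27, 27] -> max=27
step 5: append 55 -> window=[27, 27, 55] -> max=55
step 6: append 59 -> window=[27, 55, 59] -> max=59
step 7: append 7 -> window=[55, 59, 7] -> max=59
step 8: append 15 -> window=[59, 7, 15] -> max=59
step 9: append 0 -> window=[7, 15, 0] -> max=15
step 10: append 67 -> window=[15, 0, 67] -> max=67
step 11: append 46 -> window=[0, 67, 46] -> max=67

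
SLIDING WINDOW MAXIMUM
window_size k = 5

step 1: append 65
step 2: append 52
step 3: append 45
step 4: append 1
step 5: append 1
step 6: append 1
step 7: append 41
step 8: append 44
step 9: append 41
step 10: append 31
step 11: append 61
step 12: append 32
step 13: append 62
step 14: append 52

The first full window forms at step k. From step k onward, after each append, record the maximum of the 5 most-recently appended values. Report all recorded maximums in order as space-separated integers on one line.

Answer: 65 52 45 44 44 44 61 61 62 62

Derivation:
step 1: append 65 -> window=[65] (not full yet)
step 2: append 52 -> window=[65, 52] (not full yet)
step 3: append 45 -> window=[65, 52, 45] (not full yet)
step 4: append 1 -> window=[65, 52, 45, 1] (not full yet)
step 5: append 1 -> window=[65, 52, 45, 1, 1] -> max=65
step 6: append 1 -> window=[52, 45, 1, 1, 1] -> max=52
step 7: append 41 -> window=[45, 1, 1, 1, 41] -> max=45
step 8: append 44 -> window=[1, 1, 1, 41, 44] -> max=44
step 9: append 41 -> window=[1, 1, 41, 44, 41] -> max=44
step 10: append 31 -> window=[1, 41, 44, 41, 31] -> max=44
step 11: append 61 -> window=[41, 44, 41, 31, 61] -> max=61
step 12: append 32 -> window=[44, 41, 31, 61, 32] -> max=61
step 13: append 62 -> window=[41, 31, 61, 32, 62] -> max=62
step 14: append 52 -> window=[31, 61, 32, 62, 52] -> max=62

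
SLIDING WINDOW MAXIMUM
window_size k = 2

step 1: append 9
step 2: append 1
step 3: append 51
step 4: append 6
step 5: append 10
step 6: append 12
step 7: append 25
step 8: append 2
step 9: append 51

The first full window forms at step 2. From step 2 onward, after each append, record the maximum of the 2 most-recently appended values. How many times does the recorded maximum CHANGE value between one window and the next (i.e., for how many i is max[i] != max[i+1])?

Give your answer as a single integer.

step 1: append 9 -> window=[9] (not full yet)
step 2: append 1 -> window=[9, 1] -> max=9
step 3: append 51 -> window=[1, 51] -> max=51
step 4: append 6 -> window=[51, 6] -> max=51
step 5: append 10 -> window=[6, 10] -> max=10
step 6: append 12 -> window=[10, 12] -> max=12
step 7: append 25 -> window=[12, 25] -> max=25
step 8: append 2 -> window=[25, 2] -> max=25
step 9: append 51 -> window=[2, 51] -> max=51
Recorded maximums: 9 51 51 10 12 25 25 51
Changes between consecutive maximums: 5

Answer: 5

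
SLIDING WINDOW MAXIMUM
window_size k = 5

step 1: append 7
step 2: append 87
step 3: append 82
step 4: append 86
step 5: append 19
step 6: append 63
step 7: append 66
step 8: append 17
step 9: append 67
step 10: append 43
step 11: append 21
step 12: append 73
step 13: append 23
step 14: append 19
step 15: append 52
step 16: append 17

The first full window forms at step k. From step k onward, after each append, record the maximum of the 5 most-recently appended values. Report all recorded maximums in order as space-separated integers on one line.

Answer: 87 87 86 86 67 67 67 73 73 73 73 73

Derivation:
step 1: append 7 -> window=[7] (not full yet)
step 2: append 87 -> window=[7, 87] (not full yet)
step 3: append 82 -> window=[7, 87, 82] (not full yet)
step 4: append 86 -> window=[7, 87, 82, 86] (not full yet)
step 5: append 19 -> window=[7, 87, 82, 86, 19] -> max=87
step 6: append 63 -> window=[87, 82, 86, 19, 63] -> max=87
step 7: append 66 -> window=[82, 86, 19, 63, 66] -> max=86
step 8: append 17 -> window=[86, 19, 63, 66, 17] -> max=86
step 9: append 67 -> window=[19, 63, 66, 17, 67] -> max=67
step 10: append 43 -> window=[63, 66, 17, 67, 43] -> max=67
step 11: append 21 -> window=[66, 17, 67, 43, 21] -> max=67
step 12: append 73 -> window=[17, 67, 43, 21, 73] -> max=73
step 13: append 23 -> window=[67, 43, 21, 73, 23] -> max=73
step 14: append 19 -> window=[43, 21, 73, 23, 19] -> max=73
step 15: append 52 -> window=[21, 73, 23, 19, 52] -> max=73
step 16: append 17 -> window=[73, 23, 19, 52, 17] -> max=73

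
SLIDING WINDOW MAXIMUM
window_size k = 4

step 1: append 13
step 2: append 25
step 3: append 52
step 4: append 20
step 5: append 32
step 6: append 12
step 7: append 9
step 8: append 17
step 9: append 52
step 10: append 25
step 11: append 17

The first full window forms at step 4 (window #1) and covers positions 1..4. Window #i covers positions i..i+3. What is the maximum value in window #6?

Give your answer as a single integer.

Answer: 52

Derivation:
step 1: append 13 -> window=[13] (not full yet)
step 2: append 25 -> window=[13, 25] (not full yet)
step 3: append 52 -> window=[13, 25, 52] (not full yet)
step 4: append 20 -> window=[13, 25, 52, 20] -> max=52
step 5: append 32 -> window=[25, 52, 20, 32] -> max=52
step 6: append 12 -> window=[52, 20, 32, 12] -> max=52
step 7: append 9 -> window=[20, 32, 12, 9] -> max=32
step 8: append 17 -> window=[32, 12, 9, 17] -> max=32
step 9: append 52 -> window=[12, 9, 17, 52] -> max=52
Window #6 max = 52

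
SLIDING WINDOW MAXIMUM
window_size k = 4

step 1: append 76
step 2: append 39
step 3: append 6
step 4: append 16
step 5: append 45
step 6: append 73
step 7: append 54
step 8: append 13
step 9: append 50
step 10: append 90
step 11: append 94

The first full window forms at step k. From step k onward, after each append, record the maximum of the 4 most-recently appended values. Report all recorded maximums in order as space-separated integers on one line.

step 1: append 76 -> window=[76] (not full yet)
step 2: append 39 -> window=[76, 39] (not full yet)
step 3: append 6 -> window=[76, 39, 6] (not full yet)
step 4: append 16 -> window=[76, 39, 6, 16] -> max=76
step 5: append 45 -> window=[39, 6, 16, 45] -> max=45
step 6: append 73 -> window=[6, 16, 45, 73] -> max=73
step 7: append 54 -> window=[16, 45, 73, 54] -> max=73
step 8: append 13 -> window=[45, 73, 54, 13] -> max=73
step 9: append 50 -> window=[73, 54, 13, 50] -> max=73
step 10: append 90 -> window=[54, 13, 50, 90] -> max=90
step 11: append 94 -> window=[13, 50, 90, 94] -> max=94

Answer: 76 45 73 73 73 73 90 94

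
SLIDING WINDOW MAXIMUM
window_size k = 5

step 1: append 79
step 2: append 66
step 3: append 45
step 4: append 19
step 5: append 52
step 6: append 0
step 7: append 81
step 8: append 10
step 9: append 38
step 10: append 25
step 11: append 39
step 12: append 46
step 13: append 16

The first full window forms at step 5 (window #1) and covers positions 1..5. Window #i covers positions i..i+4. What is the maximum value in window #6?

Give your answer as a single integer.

step 1: append 79 -> window=[79] (not full yet)
step 2: append 66 -> window=[79, 66] (not full yet)
step 3: append 45 -> window=[79, 66, 45] (not full yet)
step 4: append 19 -> window=[79, 66, 45, 19] (not full yet)
step 5: append 52 -> window=[79, 66, 45, 19, 52] -> max=79
step 6: append 0 -> window=[66, 45, 19, 52, 0] -> max=66
step 7: append 81 -> window=[45, 19, 52, 0, 81] -> max=81
step 8: append 10 -> window=[19, 52, 0, 81, 10] -> max=81
step 9: append 38 -> window=[52, 0, 81, 10, 38] -> max=81
step 10: append 25 -> window=[0, 81, 10, 38, 25] -> max=81
Window #6 max = 81

Answer: 81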